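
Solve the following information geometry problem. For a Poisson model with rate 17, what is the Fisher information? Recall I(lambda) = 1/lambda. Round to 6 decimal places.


Fisher information for Poisson: I(lambda) = 1/lambda.
lambda = 17.
I(lambda) = 1/17 = 0.058824

0.058824


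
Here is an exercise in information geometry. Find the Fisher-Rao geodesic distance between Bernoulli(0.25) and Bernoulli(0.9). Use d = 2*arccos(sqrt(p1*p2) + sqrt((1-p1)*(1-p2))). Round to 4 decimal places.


Geodesic distance on Bernoulli manifold:
d(p1,p2) = 2*arccos(sqrt(p1*p2) + sqrt((1-p1)*(1-p2))).
sqrt(p1*p2) = sqrt(0.25*0.9) = 0.474342.
sqrt((1-p1)*(1-p2)) = sqrt(0.75*0.1) = 0.273861.
arg = 0.474342 + 0.273861 = 0.748203.
d = 2*arccos(0.748203) = 1.4509

1.4509


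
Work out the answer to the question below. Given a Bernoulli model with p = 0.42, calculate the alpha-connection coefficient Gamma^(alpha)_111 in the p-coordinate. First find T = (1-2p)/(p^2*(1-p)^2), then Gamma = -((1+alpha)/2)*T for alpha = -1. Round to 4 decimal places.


Skewness (Amari-Chentsov) tensor: T = (1-2p)/(p^2*(1-p)^2).
p = 0.42, 1-2p = 0.16, p^2 = 0.1764, (1-p)^2 = 0.3364.
T = 0.16/(0.1764 * 0.3364) = 2.696283.
In the p-coordinate, Gamma^(alpha) = Gamma^(0) - (alpha/2)*T with Gamma^(0) = (1/2)*g'(p) = -T/2,
so Gamma^(alpha) = -((1+alpha)/2)*T.
alpha = -1, -(1+alpha)/2 = 0.0.
Gamma = 0.0 * 2.696283 = 0.0000

0.0000


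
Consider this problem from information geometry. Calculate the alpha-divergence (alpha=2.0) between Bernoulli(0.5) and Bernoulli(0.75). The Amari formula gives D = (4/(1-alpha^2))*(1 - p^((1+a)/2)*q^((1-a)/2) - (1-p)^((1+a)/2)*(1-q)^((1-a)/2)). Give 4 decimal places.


Amari alpha-divergence:
D = (4/(1-alpha^2))*(1 - p^((1+a)/2)*q^((1-a)/2) - (1-p)^((1+a)/2)*(1-q)^((1-a)/2)).
alpha = 2.0, p = 0.5, q = 0.75.
e1 = (1+alpha)/2 = 1.5, e2 = (1-alpha)/2 = -0.5.
t1 = p^e1 * q^e2 = 0.5^1.5 * 0.75^-0.5 = 0.408248.
t2 = (1-p)^e1 * (1-q)^e2 = 0.5^1.5 * 0.25^-0.5 = 0.707107.
4/(1-alpha^2) = -1.333333.
D = -1.333333*(1 - 0.408248 - 0.707107) = 0.1538

0.1538


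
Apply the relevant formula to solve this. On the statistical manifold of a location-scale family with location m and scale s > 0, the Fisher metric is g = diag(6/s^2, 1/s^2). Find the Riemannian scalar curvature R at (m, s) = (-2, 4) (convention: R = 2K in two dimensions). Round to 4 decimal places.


The metric has the form g = (A dm^2 + B ds^2)/s^2 with A = 6, B = 1.
Substitute u = sqrt(A/B)*m: g = B*(du^2 + ds^2)/s^2, i.e. B times the
Poincare upper half-plane metric, which has constant Gaussian curvature -1.
Scaling a 2D metric by a constant c divides the Gaussian curvature by c,
so K = -1/B = -1/(1) = -1.0000 everywhere (the point (m, s) = (-2, 4) is irrelevant:
the curvature is constant).
Scalar curvature in dimension 2: R = 2K = -2/(1) = -2.0000.

-2.0000


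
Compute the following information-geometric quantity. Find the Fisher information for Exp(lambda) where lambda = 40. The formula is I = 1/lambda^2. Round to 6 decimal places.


Fisher information for exponential: I(lambda) = 1/lambda^2.
lambda = 40, lambda^2 = 1600.
I = 1/1600 = 0.000625

0.000625


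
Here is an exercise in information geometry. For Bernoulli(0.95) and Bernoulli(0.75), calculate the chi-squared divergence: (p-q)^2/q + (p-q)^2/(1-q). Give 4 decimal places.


Chi-squared divergence between Bernoulli distributions:
chi^2 = (p-q)^2/q + (p-q)^2/(1-q).
p = 0.95, q = 0.75, p-q = 0.2.
(p-q)^2 = 0.04.
term1 = 0.04/0.75 = 0.053333.
term2 = 0.04/0.25 = 0.16.
chi^2 = 0.053333 + 0.16 = 0.2133

0.2133


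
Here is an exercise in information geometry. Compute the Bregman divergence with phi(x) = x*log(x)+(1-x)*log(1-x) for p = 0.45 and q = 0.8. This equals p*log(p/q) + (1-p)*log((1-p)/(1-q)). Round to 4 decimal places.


Bregman divergence with negative entropy generator:
D = p*log(p/q) + (1-p)*log((1-p)/(1-q)).
p = 0.45, q = 0.8.
p*log(p/q) = 0.45*log(0.45/0.8) = -0.258914.
(1-p)*log((1-p)/(1-q)) = 0.55*log(0.55/0.2) = 0.556381.
D = -0.258914 + 0.556381 = 0.2975

0.2975


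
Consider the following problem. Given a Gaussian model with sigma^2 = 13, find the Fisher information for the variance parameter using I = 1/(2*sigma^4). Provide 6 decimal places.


Fisher information for variance: I(sigma^2) = 1/(2*sigma^4).
sigma^2 = 13, so sigma^4 = 169.
I = 1/(2*169) = 1/338 = 0.002959

0.002959


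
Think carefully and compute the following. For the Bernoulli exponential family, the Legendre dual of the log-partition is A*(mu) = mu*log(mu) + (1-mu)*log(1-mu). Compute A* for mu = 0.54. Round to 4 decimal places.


Legendre transform for Bernoulli:
A*(mu) = mu*log(mu) + (1-mu)*log(1-mu).
mu = 0.54, 1-mu = 0.46.
mu*log(mu) = 0.54*log(0.54) = -0.332741.
(1-mu)*log(1-mu) = 0.46*log(0.46) = -0.357203.
A* = -0.332741 + -0.357203 = -0.6899

-0.6899


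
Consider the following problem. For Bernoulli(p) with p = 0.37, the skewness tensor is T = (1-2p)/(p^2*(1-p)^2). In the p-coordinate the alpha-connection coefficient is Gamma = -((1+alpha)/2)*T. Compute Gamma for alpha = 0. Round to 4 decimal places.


Skewness (Amari-Chentsov) tensor: T = (1-2p)/(p^2*(1-p)^2).
p = 0.37, 1-2p = 0.26, p^2 = 0.1369, (1-p)^2 = 0.3969.
T = 0.26/(0.1369 * 0.3969) = 4.785076.
In the p-coordinate, Gamma^(alpha) = Gamma^(0) - (alpha/2)*T with Gamma^(0) = (1/2)*g'(p) = -T/2,
so Gamma^(alpha) = -((1+alpha)/2)*T.
alpha = 0, -(1+alpha)/2 = -0.5.
Gamma = -0.5 * 4.785076 = -2.3925

-2.3925


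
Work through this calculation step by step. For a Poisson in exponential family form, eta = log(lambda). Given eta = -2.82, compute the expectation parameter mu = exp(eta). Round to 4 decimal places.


Expectation parameter for Poisson exponential family:
mu = exp(eta).
eta = -2.82.
mu = exp(-2.82) = 0.0596

0.0596


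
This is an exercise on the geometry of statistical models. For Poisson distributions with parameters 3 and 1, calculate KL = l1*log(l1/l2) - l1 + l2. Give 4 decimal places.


KL divergence for Poisson:
KL = l1*log(l1/l2) - l1 + l2.
l1 = 3, l2 = 1.
log(3/1) = 1.098612.
l1*log(l1/l2) = 3 * 1.098612 = 3.295837.
KL = 3.295837 - 3 + 1 = 1.2958

1.2958


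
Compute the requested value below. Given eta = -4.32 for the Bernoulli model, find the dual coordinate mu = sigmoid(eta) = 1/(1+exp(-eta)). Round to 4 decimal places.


Dual coordinate (expectation parameter) for Bernoulli:
mu = 1/(1+exp(-eta)).
eta = -4.32.
exp(-eta) = exp(4.32) = 75.188628.
mu = 1/(1+75.188628) = 0.0131

0.0131


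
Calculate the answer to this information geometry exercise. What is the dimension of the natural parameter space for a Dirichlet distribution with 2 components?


Exponential family dimension calculation:
Dirichlet with 2 components has 2 natural parameters.

2


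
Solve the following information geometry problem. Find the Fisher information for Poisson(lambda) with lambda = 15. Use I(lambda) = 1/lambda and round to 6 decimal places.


Fisher information for Poisson: I(lambda) = 1/lambda.
lambda = 15.
I(lambda) = 1/15 = 0.066667

0.066667


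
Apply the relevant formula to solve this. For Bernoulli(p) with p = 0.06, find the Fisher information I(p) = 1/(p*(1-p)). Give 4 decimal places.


For Bernoulli(p), Fisher information is I(p) = 1/(p*(1-p)).
p = 0.06, 1-p = 0.94.
p*(1-p) = 0.0564.
I(p) = 1/0.0564 = 17.7305

17.7305


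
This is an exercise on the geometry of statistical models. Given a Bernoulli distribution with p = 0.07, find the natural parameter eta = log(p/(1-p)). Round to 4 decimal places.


Natural parameter for Bernoulli: eta = log(p/(1-p)).
p = 0.07, 1-p = 0.93.
p/(1-p) = 0.075269.
eta = log(0.075269) = -2.5867

-2.5867


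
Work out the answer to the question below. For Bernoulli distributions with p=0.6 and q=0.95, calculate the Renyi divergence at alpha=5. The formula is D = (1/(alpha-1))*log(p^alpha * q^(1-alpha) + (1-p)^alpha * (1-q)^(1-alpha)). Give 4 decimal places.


Renyi divergence of order alpha between Bernoulli distributions:
D = (1/(alpha-1))*log(p^alpha * q^(1-alpha) + (1-p)^alpha * (1-q)^(1-alpha)).
alpha = 5, p = 0.6, q = 0.95.
p^alpha * q^(1-alpha) = 0.6^5 * 0.95^-4 = 0.095469.
(1-p)^alpha * (1-q)^(1-alpha) = 0.4^5 * 0.05^-4 = 1638.4.
sum = 0.095469 + 1638.4 = 1638.495469.
D = (1/4)*log(1638.495469) = 1.8504

1.8504


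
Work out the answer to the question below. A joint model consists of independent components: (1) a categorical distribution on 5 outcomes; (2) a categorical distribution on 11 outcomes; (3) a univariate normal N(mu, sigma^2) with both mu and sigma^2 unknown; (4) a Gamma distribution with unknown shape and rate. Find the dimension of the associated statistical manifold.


The dimension of a statistical manifold equals the number of free
(independent) real parameters of the model. For a product of independent
blocks the parameter counts add.
- categorical on 5 outcomes (probabilities sum to 1): 5-1 = 4.
- categorical on 11 outcomes (probabilities sum to 1): 11-1 = 10.
- normal (mu, sigma^2): 2.
- Gamma (shape, rate): 2.
Total = 4 + 10 + 2 + 2 = 18.
Dimension = 18

18


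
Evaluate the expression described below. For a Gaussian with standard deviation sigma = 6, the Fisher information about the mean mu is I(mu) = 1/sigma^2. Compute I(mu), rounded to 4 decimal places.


The Fisher information for the mean of a normal distribution is I(mu) = 1/sigma^2.
sigma = 6, so sigma^2 = 36.
I(mu) = 1/36 = 0.0278

0.0278


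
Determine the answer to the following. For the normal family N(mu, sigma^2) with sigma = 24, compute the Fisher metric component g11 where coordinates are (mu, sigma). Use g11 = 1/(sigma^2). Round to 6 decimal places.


For the 2-parameter normal family, the Fisher metric has:
  g11 = 1/sigma^2, g22 = 2/sigma^2.
sigma = 24, sigma^2 = 576.
g11 = 0.001736

0.001736


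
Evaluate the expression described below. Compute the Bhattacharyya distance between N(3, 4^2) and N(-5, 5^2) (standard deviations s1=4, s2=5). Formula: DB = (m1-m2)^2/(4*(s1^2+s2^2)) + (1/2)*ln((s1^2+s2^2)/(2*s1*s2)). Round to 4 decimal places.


Bhattacharyya distance between two Gaussians:
DB = (m1-m2)^2/(4*(s1^2+s2^2)) + (1/2)*ln((s1^2+s2^2)/(2*s1*s2)).
(m1-m2)^2 = (8)^2 = 64.
s1^2+s2^2 = 16 + 25 = 41.
term1 = 64/164 = 0.390244.
term2 = 0.5*ln(41/40.0) = 0.012346.
DB = 0.390244 + 0.012346 = 0.4026

0.4026


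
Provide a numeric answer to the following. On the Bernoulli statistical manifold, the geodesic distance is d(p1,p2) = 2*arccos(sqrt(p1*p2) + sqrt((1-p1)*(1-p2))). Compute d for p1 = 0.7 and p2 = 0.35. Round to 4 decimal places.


Geodesic distance on Bernoulli manifold:
d(p1,p2) = 2*arccos(sqrt(p1*p2) + sqrt((1-p1)*(1-p2))).
sqrt(p1*p2) = sqrt(0.7*0.35) = 0.494975.
sqrt((1-p1)*(1-p2)) = sqrt(0.3*0.65) = 0.441588.
arg = 0.494975 + 0.441588 = 0.936563.
d = 2*arccos(0.936563) = 0.7162

0.7162


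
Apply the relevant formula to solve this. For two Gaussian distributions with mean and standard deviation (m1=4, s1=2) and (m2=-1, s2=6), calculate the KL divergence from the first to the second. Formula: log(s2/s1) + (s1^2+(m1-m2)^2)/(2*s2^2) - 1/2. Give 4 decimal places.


KL divergence between normal distributions:
KL = log(s2/s1) + (s1^2 + (m1-m2)^2)/(2*s2^2) - 1/2.
log(6/2) = 1.098612.
(2^2 + (4--1)^2)/(2*6^2) = (4 + 25)/72 = 0.402778.
KL = 1.098612 + 0.402778 - 0.5 = 1.0014

1.0014


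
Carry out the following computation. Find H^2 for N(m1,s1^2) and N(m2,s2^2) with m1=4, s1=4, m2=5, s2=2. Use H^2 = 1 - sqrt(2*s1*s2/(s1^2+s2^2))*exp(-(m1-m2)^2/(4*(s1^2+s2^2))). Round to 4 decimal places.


Squared Hellinger distance for Gaussians:
H^2 = 1 - sqrt(2*s1*s2/(s1^2+s2^2)) * exp(-(m1-m2)^2/(4*(s1^2+s2^2))).
s1^2 = 16, s2^2 = 4, s1^2+s2^2 = 20.
sqrt(2*4*2/(20)) = 0.894427.
(m1-m2)^2 = (-1)^2 = 1.
exp(-1/(4*20)) = exp(-0.0125) = 0.987578.
H^2 = 1 - 0.894427*0.987578 = 0.1167

0.1167


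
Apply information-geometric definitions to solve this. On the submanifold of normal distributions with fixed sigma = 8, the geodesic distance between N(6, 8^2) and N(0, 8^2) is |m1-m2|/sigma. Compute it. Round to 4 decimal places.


On the fixed-variance normal subfamily, geodesic distance = |m1-m2|/sigma.
|6 - 0| = 6.
sigma = 8.
d = 6/8 = 0.7500

0.7500


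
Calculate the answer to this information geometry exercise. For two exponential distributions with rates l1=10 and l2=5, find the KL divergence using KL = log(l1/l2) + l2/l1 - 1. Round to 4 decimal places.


KL divergence for exponential family:
KL = log(l1/l2) + l2/l1 - 1.
log(10/5) = 0.693147.
5/10 = 0.5.
KL = 0.693147 + 0.5 - 1 = 0.1931

0.1931


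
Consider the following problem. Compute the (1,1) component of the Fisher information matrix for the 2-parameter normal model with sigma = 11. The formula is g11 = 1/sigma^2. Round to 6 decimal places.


For the 2-parameter normal family, the Fisher metric has:
  g11 = 1/sigma^2, g22 = 2/sigma^2.
sigma = 11, sigma^2 = 121.
g11 = 0.008264

0.008264


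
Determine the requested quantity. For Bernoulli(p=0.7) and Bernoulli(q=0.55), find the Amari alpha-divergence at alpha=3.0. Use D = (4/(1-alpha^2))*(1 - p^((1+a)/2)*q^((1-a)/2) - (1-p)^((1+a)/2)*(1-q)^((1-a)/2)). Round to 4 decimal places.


Amari alpha-divergence:
D = (4/(1-alpha^2))*(1 - p^((1+a)/2)*q^((1-a)/2) - (1-p)^((1+a)/2)*(1-q)^((1-a)/2)).
alpha = 3.0, p = 0.7, q = 0.55.
e1 = (1+alpha)/2 = 2.0, e2 = (1-alpha)/2 = -1.0.
t1 = p^e1 * q^e2 = 0.7^2.0 * 0.55^-1.0 = 0.890909.
t2 = (1-p)^e1 * (1-q)^e2 = 0.3^2.0 * 0.45^-1.0 = 0.2.
4/(1-alpha^2) = -0.5.
D = -0.5*(1 - 0.890909 - 0.2) = 0.0455

0.0455


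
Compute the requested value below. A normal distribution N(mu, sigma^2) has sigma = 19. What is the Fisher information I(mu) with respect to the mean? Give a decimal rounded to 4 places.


The Fisher information for the mean of a normal distribution is I(mu) = 1/sigma^2.
sigma = 19, so sigma^2 = 361.
I(mu) = 1/361 = 0.0028

0.0028


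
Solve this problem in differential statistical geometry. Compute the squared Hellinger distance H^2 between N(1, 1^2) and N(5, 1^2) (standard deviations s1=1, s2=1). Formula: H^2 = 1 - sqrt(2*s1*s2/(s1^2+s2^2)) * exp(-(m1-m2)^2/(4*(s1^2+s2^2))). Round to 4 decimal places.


Squared Hellinger distance for Gaussians:
H^2 = 1 - sqrt(2*s1*s2/(s1^2+s2^2)) * exp(-(m1-m2)^2/(4*(s1^2+s2^2))).
s1^2 = 1, s2^2 = 1, s1^2+s2^2 = 2.
sqrt(2*1*1/(2)) = 1.0.
(m1-m2)^2 = (-4)^2 = 16.
exp(-16/(4*2)) = exp(-2.0) = 0.135335.
H^2 = 1 - 1.0*0.135335 = 0.8647

0.8647


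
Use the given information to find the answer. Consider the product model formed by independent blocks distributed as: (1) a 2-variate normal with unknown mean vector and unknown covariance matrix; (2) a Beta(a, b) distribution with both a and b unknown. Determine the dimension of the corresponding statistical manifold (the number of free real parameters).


The dimension of a statistical manifold equals the number of free
(independent) real parameters of the model. For a product of independent
blocks the parameter counts add.
- 2-variate normal: 2 (mean) + 2*3/2 = 3 (symmetric covariance) = 5.
- Beta (a, b): 2.
Total = 5 + 2 = 7.
Dimension = 7

7


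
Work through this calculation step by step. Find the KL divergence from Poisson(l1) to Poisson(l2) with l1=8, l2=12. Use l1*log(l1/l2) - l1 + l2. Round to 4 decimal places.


KL divergence for Poisson:
KL = l1*log(l1/l2) - l1 + l2.
l1 = 8, l2 = 12.
log(8/12) = -0.405465.
l1*log(l1/l2) = 8 * -0.405465 = -3.243721.
KL = -3.243721 - 8 + 12 = 0.7563

0.7563


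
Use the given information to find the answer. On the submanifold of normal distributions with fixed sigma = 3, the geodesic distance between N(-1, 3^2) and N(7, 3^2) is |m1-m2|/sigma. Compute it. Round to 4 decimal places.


On the fixed-variance normal subfamily, geodesic distance = |m1-m2|/sigma.
|-1 - 7| = 8.
sigma = 3.
d = 8/3 = 2.6667

2.6667


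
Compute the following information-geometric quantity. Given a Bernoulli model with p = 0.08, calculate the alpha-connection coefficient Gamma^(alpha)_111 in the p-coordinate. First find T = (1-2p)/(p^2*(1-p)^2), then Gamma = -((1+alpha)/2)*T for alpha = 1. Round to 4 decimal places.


Skewness (Amari-Chentsov) tensor: T = (1-2p)/(p^2*(1-p)^2).
p = 0.08, 1-2p = 0.84, p^2 = 0.0064, (1-p)^2 = 0.8464.
T = 0.84/(0.0064 * 0.8464) = 155.068526.
In the p-coordinate, Gamma^(alpha) = Gamma^(0) - (alpha/2)*T with Gamma^(0) = (1/2)*g'(p) = -T/2,
so Gamma^(alpha) = -((1+alpha)/2)*T.
alpha = 1, -(1+alpha)/2 = -1.0.
Gamma = -1.0 * 155.068526 = -155.0685

-155.0685


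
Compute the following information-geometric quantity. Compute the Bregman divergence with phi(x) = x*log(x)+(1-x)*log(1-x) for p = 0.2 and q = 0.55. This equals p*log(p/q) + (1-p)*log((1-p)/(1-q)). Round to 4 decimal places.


Bregman divergence with negative entropy generator:
D = p*log(p/q) + (1-p)*log((1-p)/(1-q)).
p = 0.2, q = 0.55.
p*log(p/q) = 0.2*log(0.2/0.55) = -0.20232.
(1-p)*log((1-p)/(1-q)) = 0.8*log(0.8/0.45) = 0.460291.
D = -0.20232 + 0.460291 = 0.2580

0.2580


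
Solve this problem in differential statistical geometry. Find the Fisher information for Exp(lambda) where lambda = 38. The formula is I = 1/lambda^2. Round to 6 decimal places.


Fisher information for exponential: I(lambda) = 1/lambda^2.
lambda = 38, lambda^2 = 1444.
I = 1/1444 = 0.000693

0.000693


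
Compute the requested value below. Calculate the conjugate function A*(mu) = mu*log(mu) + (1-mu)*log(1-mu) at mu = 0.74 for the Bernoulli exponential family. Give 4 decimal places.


Legendre transform for Bernoulli:
A*(mu) = mu*log(mu) + (1-mu)*log(1-mu).
mu = 0.74, 1-mu = 0.26.
mu*log(mu) = 0.74*log(0.74) = -0.222818.
(1-mu)*log(1-mu) = 0.26*log(0.26) = -0.350239.
A* = -0.222818 + -0.350239 = -0.5731

-0.5731


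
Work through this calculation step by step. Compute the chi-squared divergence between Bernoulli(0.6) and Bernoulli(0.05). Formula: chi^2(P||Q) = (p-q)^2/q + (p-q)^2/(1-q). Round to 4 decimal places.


Chi-squared divergence between Bernoulli distributions:
chi^2 = (p-q)^2/q + (p-q)^2/(1-q).
p = 0.6, q = 0.05, p-q = 0.55.
(p-q)^2 = 0.3025.
term1 = 0.3025/0.05 = 6.05.
term2 = 0.3025/0.95 = 0.318421.
chi^2 = 6.05 + 0.318421 = 6.3684

6.3684


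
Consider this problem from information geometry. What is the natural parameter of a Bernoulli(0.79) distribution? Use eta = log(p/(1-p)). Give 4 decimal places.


Natural parameter for Bernoulli: eta = log(p/(1-p)).
p = 0.79, 1-p = 0.21.
p/(1-p) = 3.761905.
eta = log(3.761905) = 1.3249

1.3249


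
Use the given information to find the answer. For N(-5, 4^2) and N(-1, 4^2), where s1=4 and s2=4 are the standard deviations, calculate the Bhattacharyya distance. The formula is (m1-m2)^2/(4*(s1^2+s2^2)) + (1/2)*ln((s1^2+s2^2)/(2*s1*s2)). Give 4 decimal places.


Bhattacharyya distance between two Gaussians:
DB = (m1-m2)^2/(4*(s1^2+s2^2)) + (1/2)*ln((s1^2+s2^2)/(2*s1*s2)).
(m1-m2)^2 = (-4)^2 = 16.
s1^2+s2^2 = 16 + 16 = 32.
term1 = 16/128 = 0.125.
term2 = 0.5*ln(32/32.0) = 0.0.
DB = 0.125 + 0.0 = 0.1250

0.1250


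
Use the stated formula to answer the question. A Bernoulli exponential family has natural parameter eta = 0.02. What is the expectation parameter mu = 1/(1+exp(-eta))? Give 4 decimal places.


Dual coordinate (expectation parameter) for Bernoulli:
mu = 1/(1+exp(-eta)).
eta = 0.02.
exp(-eta) = exp(-0.02) = 0.980199.
mu = 1/(1+0.980199) = 0.5050

0.5050


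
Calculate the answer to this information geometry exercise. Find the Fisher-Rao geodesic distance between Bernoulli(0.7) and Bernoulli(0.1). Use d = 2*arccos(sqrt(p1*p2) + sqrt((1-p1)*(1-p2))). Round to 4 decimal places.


Geodesic distance on Bernoulli manifold:
d(p1,p2) = 2*arccos(sqrt(p1*p2) + sqrt((1-p1)*(1-p2))).
sqrt(p1*p2) = sqrt(0.7*0.1) = 0.264575.
sqrt((1-p1)*(1-p2)) = sqrt(0.3*0.9) = 0.519615.
arg = 0.264575 + 0.519615 = 0.78419.
d = 2*arccos(0.78419) = 1.3388

1.3388


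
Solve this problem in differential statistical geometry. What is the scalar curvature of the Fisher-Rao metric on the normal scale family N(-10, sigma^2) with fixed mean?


This family has a single free parameter, so its statistical manifold
is 1-dimensional. The Riemann curvature tensor of any 1-dimensional
Riemannian manifold vanishes identically, so R = 0.

0


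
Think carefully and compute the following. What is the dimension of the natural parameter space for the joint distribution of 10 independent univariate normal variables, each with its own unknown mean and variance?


Exponential family dimension calculation:
Each univariate normal has two natural parameters (mu/sigma^2 and -1/(2 sigma^2)).
With 10 independent components, dim = 2 * 10 = 20.

20


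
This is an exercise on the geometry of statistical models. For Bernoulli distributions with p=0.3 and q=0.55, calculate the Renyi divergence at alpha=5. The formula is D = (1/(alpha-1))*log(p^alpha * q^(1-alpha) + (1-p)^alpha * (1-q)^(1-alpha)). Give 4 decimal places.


Renyi divergence of order alpha between Bernoulli distributions:
D = (1/(alpha-1))*log(p^alpha * q^(1-alpha) + (1-p)^alpha * (1-q)^(1-alpha)).
alpha = 5, p = 0.3, q = 0.55.
p^alpha * q^(1-alpha) = 0.3^5 * 0.55^-4 = 0.026556.
(1-p)^alpha * (1-q)^(1-alpha) = 0.7^5 * 0.45^-4 = 4.098643.
sum = 0.026556 + 4.098643 = 4.125199.
D = (1/4)*log(4.125199) = 0.3543

0.3543


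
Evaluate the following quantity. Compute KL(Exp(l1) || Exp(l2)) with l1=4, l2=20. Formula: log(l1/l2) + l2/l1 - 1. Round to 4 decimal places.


KL divergence for exponential family:
KL = log(l1/l2) + l2/l1 - 1.
log(4/20) = -1.609438.
20/4 = 5.0.
KL = -1.609438 + 5.0 - 1 = 2.3906

2.3906


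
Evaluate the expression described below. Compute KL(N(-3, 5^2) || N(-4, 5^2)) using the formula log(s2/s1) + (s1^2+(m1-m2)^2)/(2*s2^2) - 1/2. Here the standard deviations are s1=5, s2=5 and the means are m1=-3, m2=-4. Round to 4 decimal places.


KL divergence between normal distributions:
KL = log(s2/s1) + (s1^2 + (m1-m2)^2)/(2*s2^2) - 1/2.
log(5/5) = 0.0.
(5^2 + (-3--4)^2)/(2*5^2) = (25 + 1)/50 = 0.52.
KL = 0.0 + 0.52 - 0.5 = 0.0200

0.0200


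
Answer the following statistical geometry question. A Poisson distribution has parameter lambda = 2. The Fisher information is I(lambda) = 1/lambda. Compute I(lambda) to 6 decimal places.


Fisher information for Poisson: I(lambda) = 1/lambda.
lambda = 2.
I(lambda) = 1/2 = 0.500000

0.500000


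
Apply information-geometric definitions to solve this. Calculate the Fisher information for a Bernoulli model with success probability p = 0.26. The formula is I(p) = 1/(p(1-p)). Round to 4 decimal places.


For Bernoulli(p), Fisher information is I(p) = 1/(p*(1-p)).
p = 0.26, 1-p = 0.74.
p*(1-p) = 0.1924.
I(p) = 1/0.1924 = 5.1975

5.1975


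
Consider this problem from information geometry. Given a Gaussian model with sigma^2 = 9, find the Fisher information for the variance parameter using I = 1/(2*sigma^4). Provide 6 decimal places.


Fisher information for variance: I(sigma^2) = 1/(2*sigma^4).
sigma^2 = 9, so sigma^4 = 81.
I = 1/(2*81) = 1/162 = 0.006173

0.006173


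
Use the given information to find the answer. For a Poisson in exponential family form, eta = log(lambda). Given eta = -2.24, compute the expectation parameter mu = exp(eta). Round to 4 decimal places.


Expectation parameter for Poisson exponential family:
mu = exp(eta).
eta = -2.24.
mu = exp(-2.24) = 0.1065

0.1065


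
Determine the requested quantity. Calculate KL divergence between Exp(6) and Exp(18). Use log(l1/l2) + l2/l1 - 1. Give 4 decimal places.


KL divergence for exponential family:
KL = log(l1/l2) + l2/l1 - 1.
log(6/18) = -1.098612.
18/6 = 3.0.
KL = -1.098612 + 3.0 - 1 = 0.9014

0.9014


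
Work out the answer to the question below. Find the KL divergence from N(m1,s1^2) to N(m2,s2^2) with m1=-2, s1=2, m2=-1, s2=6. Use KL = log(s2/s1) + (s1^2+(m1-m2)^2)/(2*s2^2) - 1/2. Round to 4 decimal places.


KL divergence between normal distributions:
KL = log(s2/s1) + (s1^2 + (m1-m2)^2)/(2*s2^2) - 1/2.
log(6/2) = 1.098612.
(2^2 + (-2--1)^2)/(2*6^2) = (4 + 1)/72 = 0.069444.
KL = 1.098612 + 0.069444 - 0.5 = 0.6681

0.6681


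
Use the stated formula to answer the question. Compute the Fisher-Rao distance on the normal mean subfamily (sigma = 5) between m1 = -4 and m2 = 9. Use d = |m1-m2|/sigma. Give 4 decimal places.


On the fixed-variance normal subfamily, geodesic distance = |m1-m2|/sigma.
|-4 - 9| = 13.
sigma = 5.
d = 13/5 = 2.6000

2.6000


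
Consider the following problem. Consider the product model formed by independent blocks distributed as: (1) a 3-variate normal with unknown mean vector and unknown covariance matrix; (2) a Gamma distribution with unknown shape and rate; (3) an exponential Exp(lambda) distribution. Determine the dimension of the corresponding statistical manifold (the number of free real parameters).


The dimension of a statistical manifold equals the number of free
(independent) real parameters of the model. For a product of independent
blocks the parameter counts add.
- 3-variate normal: 3 (mean) + 3*4/2 = 6 (symmetric covariance) = 9.
- Gamma (shape, rate): 2.
- exponential (lambda): 1.
Total = 9 + 2 + 1 = 12.
Dimension = 12

12


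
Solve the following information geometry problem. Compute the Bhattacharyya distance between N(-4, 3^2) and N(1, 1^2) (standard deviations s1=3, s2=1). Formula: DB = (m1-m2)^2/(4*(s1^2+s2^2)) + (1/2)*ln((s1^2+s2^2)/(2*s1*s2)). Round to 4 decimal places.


Bhattacharyya distance between two Gaussians:
DB = (m1-m2)^2/(4*(s1^2+s2^2)) + (1/2)*ln((s1^2+s2^2)/(2*s1*s2)).
(m1-m2)^2 = (-5)^2 = 25.
s1^2+s2^2 = 9 + 1 = 10.
term1 = 25/40 = 0.625.
term2 = 0.5*ln(10/6.0) = 0.255413.
DB = 0.625 + 0.255413 = 0.8804

0.8804


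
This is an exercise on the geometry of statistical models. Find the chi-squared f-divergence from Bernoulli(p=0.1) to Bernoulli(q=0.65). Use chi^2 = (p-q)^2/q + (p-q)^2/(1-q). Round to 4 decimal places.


Chi-squared divergence between Bernoulli distributions:
chi^2 = (p-q)^2/q + (p-q)^2/(1-q).
p = 0.1, q = 0.65, p-q = -0.55.
(p-q)^2 = 0.3025.
term1 = 0.3025/0.65 = 0.465385.
term2 = 0.3025/0.35 = 0.864286.
chi^2 = 0.465385 + 0.864286 = 1.3297

1.3297


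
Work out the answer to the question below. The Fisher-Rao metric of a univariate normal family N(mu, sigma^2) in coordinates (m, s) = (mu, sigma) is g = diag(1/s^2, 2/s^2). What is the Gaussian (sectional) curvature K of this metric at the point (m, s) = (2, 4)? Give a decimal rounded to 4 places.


The metric has the form g = (A dm^2 + B ds^2)/s^2 with A = 1, B = 2.
Substitute u = sqrt(A/B)*m: g = B*(du^2 + ds^2)/s^2, i.e. B times the
Poincare upper half-plane metric, which has constant Gaussian curvature -1.
Scaling a 2D metric by a constant c divides the Gaussian curvature by c,
so K = -1/B = -1/(2) = -0.5000 everywhere (the point (m, s) = (2, 4) is irrelevant:
the curvature is constant).
The requested Gaussian curvature is K = -0.5000.

-0.5000


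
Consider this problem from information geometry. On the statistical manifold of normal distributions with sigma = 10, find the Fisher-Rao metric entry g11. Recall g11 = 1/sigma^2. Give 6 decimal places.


For the 2-parameter normal family, the Fisher metric has:
  g11 = 1/sigma^2, g22 = 2/sigma^2.
sigma = 10, sigma^2 = 100.
g11 = 0.010000

0.010000


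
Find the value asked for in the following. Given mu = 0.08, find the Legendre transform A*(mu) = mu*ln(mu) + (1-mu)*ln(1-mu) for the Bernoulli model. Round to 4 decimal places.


Legendre transform for Bernoulli:
A*(mu) = mu*log(mu) + (1-mu)*log(1-mu).
mu = 0.08, 1-mu = 0.92.
mu*log(mu) = 0.08*log(0.08) = -0.202058.
(1-mu)*log(1-mu) = 0.92*log(0.92) = -0.076711.
A* = -0.202058 + -0.076711 = -0.2788

-0.2788


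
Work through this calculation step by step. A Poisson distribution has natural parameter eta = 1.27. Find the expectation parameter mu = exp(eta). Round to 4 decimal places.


Expectation parameter for Poisson exponential family:
mu = exp(eta).
eta = 1.27.
mu = exp(1.27) = 3.5609

3.5609


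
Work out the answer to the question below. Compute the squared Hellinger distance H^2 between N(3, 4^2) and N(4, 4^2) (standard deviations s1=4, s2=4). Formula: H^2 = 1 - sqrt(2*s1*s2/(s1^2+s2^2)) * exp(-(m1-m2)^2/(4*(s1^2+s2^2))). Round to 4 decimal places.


Squared Hellinger distance for Gaussians:
H^2 = 1 - sqrt(2*s1*s2/(s1^2+s2^2)) * exp(-(m1-m2)^2/(4*(s1^2+s2^2))).
s1^2 = 16, s2^2 = 16, s1^2+s2^2 = 32.
sqrt(2*4*4/(32)) = 1.0.
(m1-m2)^2 = (-1)^2 = 1.
exp(-1/(4*32)) = exp(-0.007812) = 0.992218.
H^2 = 1 - 1.0*0.992218 = 0.0078

0.0078


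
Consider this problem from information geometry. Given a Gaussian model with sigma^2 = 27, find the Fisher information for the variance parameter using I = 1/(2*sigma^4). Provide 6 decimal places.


Fisher information for variance: I(sigma^2) = 1/(2*sigma^4).
sigma^2 = 27, so sigma^4 = 729.
I = 1/(2*729) = 1/1458 = 0.000686

0.000686


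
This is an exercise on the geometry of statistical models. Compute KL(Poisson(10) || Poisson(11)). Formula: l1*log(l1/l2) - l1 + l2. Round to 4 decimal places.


KL divergence for Poisson:
KL = l1*log(l1/l2) - l1 + l2.
l1 = 10, l2 = 11.
log(10/11) = -0.09531.
l1*log(l1/l2) = 10 * -0.09531 = -0.953102.
KL = -0.953102 - 10 + 11 = 0.0469

0.0469


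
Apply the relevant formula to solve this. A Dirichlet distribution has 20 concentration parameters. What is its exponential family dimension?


Exponential family dimension calculation:
Dirichlet with 20 components has 20 natural parameters.

20


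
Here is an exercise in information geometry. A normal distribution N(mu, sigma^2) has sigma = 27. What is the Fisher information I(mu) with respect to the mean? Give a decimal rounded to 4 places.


The Fisher information for the mean of a normal distribution is I(mu) = 1/sigma^2.
sigma = 27, so sigma^2 = 729.
I(mu) = 1/729 = 0.0014

0.0014


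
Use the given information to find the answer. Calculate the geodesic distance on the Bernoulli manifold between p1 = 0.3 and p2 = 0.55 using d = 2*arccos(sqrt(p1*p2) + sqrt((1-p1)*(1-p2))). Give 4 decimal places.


Geodesic distance on Bernoulli manifold:
d(p1,p2) = 2*arccos(sqrt(p1*p2) + sqrt((1-p1)*(1-p2))).
sqrt(p1*p2) = sqrt(0.3*0.55) = 0.406202.
sqrt((1-p1)*(1-p2)) = sqrt(0.7*0.45) = 0.561249.
arg = 0.406202 + 0.561249 = 0.967451.
d = 2*arccos(0.967451) = 0.5117

0.5117


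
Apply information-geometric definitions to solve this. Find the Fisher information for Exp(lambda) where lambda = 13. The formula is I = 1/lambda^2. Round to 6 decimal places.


Fisher information for exponential: I(lambda) = 1/lambda^2.
lambda = 13, lambda^2 = 169.
I = 1/169 = 0.005917

0.005917


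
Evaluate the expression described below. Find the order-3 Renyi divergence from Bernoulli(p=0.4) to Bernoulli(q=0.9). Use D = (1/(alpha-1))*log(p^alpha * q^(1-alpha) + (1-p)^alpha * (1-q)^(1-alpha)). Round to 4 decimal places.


Renyi divergence of order alpha between Bernoulli distributions:
D = (1/(alpha-1))*log(p^alpha * q^(1-alpha) + (1-p)^alpha * (1-q)^(1-alpha)).
alpha = 3, p = 0.4, q = 0.9.
p^alpha * q^(1-alpha) = 0.4^3 * 0.9^-2 = 0.079012.
(1-p)^alpha * (1-q)^(1-alpha) = 0.6^3 * 0.1^-2 = 21.6.
sum = 0.079012 + 21.6 = 21.679012.
D = (1/2)*log(21.679012) = 1.5382

1.5382


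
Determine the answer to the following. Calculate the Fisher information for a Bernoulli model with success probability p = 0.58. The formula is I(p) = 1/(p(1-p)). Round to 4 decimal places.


For Bernoulli(p), Fisher information is I(p) = 1/(p*(1-p)).
p = 0.58, 1-p = 0.42.
p*(1-p) = 0.2436.
I(p) = 1/0.2436 = 4.1051

4.1051


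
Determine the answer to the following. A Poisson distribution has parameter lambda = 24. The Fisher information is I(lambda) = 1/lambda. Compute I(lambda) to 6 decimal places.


Fisher information for Poisson: I(lambda) = 1/lambda.
lambda = 24.
I(lambda) = 1/24 = 0.041667

0.041667


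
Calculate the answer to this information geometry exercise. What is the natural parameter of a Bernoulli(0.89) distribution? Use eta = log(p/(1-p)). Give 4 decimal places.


Natural parameter for Bernoulli: eta = log(p/(1-p)).
p = 0.89, 1-p = 0.11.
p/(1-p) = 8.090909.
eta = log(8.090909) = 2.0907

2.0907


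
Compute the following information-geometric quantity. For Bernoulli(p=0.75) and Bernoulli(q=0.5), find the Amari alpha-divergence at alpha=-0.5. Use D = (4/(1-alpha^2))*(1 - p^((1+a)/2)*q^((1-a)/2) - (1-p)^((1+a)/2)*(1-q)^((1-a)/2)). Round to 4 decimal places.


Amari alpha-divergence:
D = (4/(1-alpha^2))*(1 - p^((1+a)/2)*q^((1-a)/2) - (1-p)^((1+a)/2)*(1-q)^((1-a)/2)).
alpha = -0.5, p = 0.75, q = 0.5.
e1 = (1+alpha)/2 = 0.25, e2 = (1-alpha)/2 = 0.75.
t1 = p^e1 * q^e2 = 0.75^0.25 * 0.5^0.75 = 0.553341.
t2 = (1-p)^e1 * (1-q)^e2 = 0.25^0.25 * 0.5^0.75 = 0.420448.
4/(1-alpha^2) = 5.333333.
D = 5.333333*(1 - 0.553341 - 0.420448) = 0.1398

0.1398


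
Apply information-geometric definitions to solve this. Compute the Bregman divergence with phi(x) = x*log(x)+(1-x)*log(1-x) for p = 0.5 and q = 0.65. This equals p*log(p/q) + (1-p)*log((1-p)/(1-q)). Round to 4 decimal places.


Bregman divergence with negative entropy generator:
D = p*log(p/q) + (1-p)*log((1-p)/(1-q)).
p = 0.5, q = 0.65.
p*log(p/q) = 0.5*log(0.5/0.65) = -0.131182.
(1-p)*log((1-p)/(1-q)) = 0.5*log(0.5/0.35) = 0.178337.
D = -0.131182 + 0.178337 = 0.0472

0.0472


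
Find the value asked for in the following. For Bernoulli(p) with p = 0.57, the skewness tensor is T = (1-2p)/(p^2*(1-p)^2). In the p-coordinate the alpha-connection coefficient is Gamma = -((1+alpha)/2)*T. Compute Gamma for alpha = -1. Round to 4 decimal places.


Skewness (Amari-Chentsov) tensor: T = (1-2p)/(p^2*(1-p)^2).
p = 0.57, 1-2p = -0.14, p^2 = 0.3249, (1-p)^2 = 0.1849.
T = -0.14/(0.3249 * 0.1849) = -2.330459.
In the p-coordinate, Gamma^(alpha) = Gamma^(0) - (alpha/2)*T with Gamma^(0) = (1/2)*g'(p) = -T/2,
so Gamma^(alpha) = -((1+alpha)/2)*T.
alpha = -1, -(1+alpha)/2 = 0.0.
Gamma = 0.0 * -2.330459 = 0.0000

0.0000


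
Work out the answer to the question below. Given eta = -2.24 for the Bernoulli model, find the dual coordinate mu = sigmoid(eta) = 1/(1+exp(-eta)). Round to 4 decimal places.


Dual coordinate (expectation parameter) for Bernoulli:
mu = 1/(1+exp(-eta)).
eta = -2.24.
exp(-eta) = exp(2.24) = 9.393331.
mu = 1/(1+9.393331) = 0.0962

0.0962


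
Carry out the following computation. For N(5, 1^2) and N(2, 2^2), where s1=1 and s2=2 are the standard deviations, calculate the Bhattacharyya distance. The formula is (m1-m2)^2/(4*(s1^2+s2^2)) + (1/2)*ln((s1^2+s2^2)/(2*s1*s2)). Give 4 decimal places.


Bhattacharyya distance between two Gaussians:
DB = (m1-m2)^2/(4*(s1^2+s2^2)) + (1/2)*ln((s1^2+s2^2)/(2*s1*s2)).
(m1-m2)^2 = (3)^2 = 9.
s1^2+s2^2 = 1 + 4 = 5.
term1 = 9/20 = 0.45.
term2 = 0.5*ln(5/4.0) = 0.111572.
DB = 0.45 + 0.111572 = 0.5616

0.5616


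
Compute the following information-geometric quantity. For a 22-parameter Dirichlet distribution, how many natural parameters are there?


Exponential family dimension calculation:
Dirichlet with 22 components has 22 natural parameters.

22


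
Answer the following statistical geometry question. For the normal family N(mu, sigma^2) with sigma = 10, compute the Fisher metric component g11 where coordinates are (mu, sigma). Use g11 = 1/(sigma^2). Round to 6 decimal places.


For the 2-parameter normal family, the Fisher metric has:
  g11 = 1/sigma^2, g22 = 2/sigma^2.
sigma = 10, sigma^2 = 100.
g11 = 0.010000

0.010000


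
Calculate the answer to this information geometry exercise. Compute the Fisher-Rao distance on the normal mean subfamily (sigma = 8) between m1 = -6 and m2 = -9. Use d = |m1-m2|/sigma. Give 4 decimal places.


On the fixed-variance normal subfamily, geodesic distance = |m1-m2|/sigma.
|-6 - -9| = 3.
sigma = 8.
d = 3/8 = 0.3750

0.3750


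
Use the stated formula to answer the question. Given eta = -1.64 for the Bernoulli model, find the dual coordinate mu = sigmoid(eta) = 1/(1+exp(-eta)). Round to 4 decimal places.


Dual coordinate (expectation parameter) for Bernoulli:
mu = 1/(1+exp(-eta)).
eta = -1.64.
exp(-eta) = exp(1.64) = 5.15517.
mu = 1/(1+5.15517) = 0.1625

0.1625


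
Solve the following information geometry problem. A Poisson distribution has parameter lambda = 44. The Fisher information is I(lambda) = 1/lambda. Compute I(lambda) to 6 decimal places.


Fisher information for Poisson: I(lambda) = 1/lambda.
lambda = 44.
I(lambda) = 1/44 = 0.022727

0.022727


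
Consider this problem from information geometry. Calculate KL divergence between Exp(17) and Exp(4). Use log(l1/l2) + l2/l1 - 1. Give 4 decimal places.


KL divergence for exponential family:
KL = log(l1/l2) + l2/l1 - 1.
log(17/4) = 1.446919.
4/17 = 0.235294.
KL = 1.446919 + 0.235294 - 1 = 0.6822

0.6822


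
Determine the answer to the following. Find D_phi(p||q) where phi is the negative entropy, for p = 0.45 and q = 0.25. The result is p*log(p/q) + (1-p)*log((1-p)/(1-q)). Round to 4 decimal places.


Bregman divergence with negative entropy generator:
D = p*log(p/q) + (1-p)*log((1-p)/(1-q)).
p = 0.45, q = 0.25.
p*log(p/q) = 0.45*log(0.45/0.25) = 0.264504.
(1-p)*log((1-p)/(1-q)) = 0.55*log(0.55/0.75) = -0.170585.
D = 0.264504 + -0.170585 = 0.0939

0.0939


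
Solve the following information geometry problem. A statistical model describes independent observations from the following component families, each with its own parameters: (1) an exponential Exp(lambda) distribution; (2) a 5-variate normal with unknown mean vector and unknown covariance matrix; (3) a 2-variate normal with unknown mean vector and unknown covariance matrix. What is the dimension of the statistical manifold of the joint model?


The dimension of a statistical manifold equals the number of free
(independent) real parameters of the model. For a product of independent
blocks the parameter counts add.
- exponential (lambda): 1.
- 5-variate normal: 5 (mean) + 5*6/2 = 15 (symmetric covariance) = 20.
- 2-variate normal: 2 (mean) + 2*3/2 = 3 (symmetric covariance) = 5.
Total = 1 + 20 + 5 = 26.
Dimension = 26

26


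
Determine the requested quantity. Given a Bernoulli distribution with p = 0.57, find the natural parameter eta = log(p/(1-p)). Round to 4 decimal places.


Natural parameter for Bernoulli: eta = log(p/(1-p)).
p = 0.57, 1-p = 0.43.
p/(1-p) = 1.325581.
eta = log(1.325581) = 0.2819

0.2819


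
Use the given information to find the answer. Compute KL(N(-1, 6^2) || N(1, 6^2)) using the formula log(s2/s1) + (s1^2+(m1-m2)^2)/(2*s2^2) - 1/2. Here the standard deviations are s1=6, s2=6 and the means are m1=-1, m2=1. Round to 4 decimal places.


KL divergence between normal distributions:
KL = log(s2/s1) + (s1^2 + (m1-m2)^2)/(2*s2^2) - 1/2.
log(6/6) = 0.0.
(6^2 + (-1-1)^2)/(2*6^2) = (36 + 4)/72 = 0.555556.
KL = 0.0 + 0.555556 - 0.5 = 0.0556

0.0556


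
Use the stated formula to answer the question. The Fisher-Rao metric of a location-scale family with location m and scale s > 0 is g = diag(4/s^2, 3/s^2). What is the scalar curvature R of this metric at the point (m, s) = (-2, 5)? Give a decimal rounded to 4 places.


The metric has the form g = (A dm^2 + B ds^2)/s^2 with A = 4, B = 3.
Substitute u = sqrt(A/B)*m: g = B*(du^2 + ds^2)/s^2, i.e. B times the
Poincare upper half-plane metric, which has constant Gaussian curvature -1.
Scaling a 2D metric by a constant c divides the Gaussian curvature by c,
so K = -1/B = -1/(3) = -0.3333 everywhere (the point (m, s) = (-2, 5) is irrelevant:
the curvature is constant).
Scalar curvature in dimension 2: R = 2K = -2/(3) = -0.6667.

-0.6667


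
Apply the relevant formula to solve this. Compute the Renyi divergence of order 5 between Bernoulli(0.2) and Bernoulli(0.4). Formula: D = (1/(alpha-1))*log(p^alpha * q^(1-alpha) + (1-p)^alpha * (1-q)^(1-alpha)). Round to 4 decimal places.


Renyi divergence of order alpha between Bernoulli distributions:
D = (1/(alpha-1))*log(p^alpha * q^(1-alpha) + (1-p)^alpha * (1-q)^(1-alpha)).
alpha = 5, p = 0.2, q = 0.4.
p^alpha * q^(1-alpha) = 0.2^5 * 0.4^-4 = 0.0125.
(1-p)^alpha * (1-q)^(1-alpha) = 0.8^5 * 0.6^-4 = 2.528395.
sum = 0.0125 + 2.528395 = 2.540895.
D = (1/4)*log(2.540895) = 0.2331

0.2331
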